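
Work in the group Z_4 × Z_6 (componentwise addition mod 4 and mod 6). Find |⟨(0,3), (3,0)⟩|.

|⟨(0,3)⟩| = 2 and |⟨(3,0)⟩| = 4, so |H| is a multiple of lcm(2, 4) = 4 and divides |G| = 24.
Closing under the operation: H = {(0,0), (0,3), (1,0), (1,3), (2,0), (2,3), (3,0), (3,3)}, so |H| = 8.

8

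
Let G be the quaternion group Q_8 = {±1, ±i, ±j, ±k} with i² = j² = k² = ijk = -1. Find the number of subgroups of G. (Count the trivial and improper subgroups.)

|G| = 8, so by Lagrange every subgroup order divides 8. Divisors: 1, 2, 4, 8.
Subgroups by order — order 1: 1; order 2: 1; order 4: 3; order 8: 1.
Total: 1 + 1 + 3 + 1 = 6.

6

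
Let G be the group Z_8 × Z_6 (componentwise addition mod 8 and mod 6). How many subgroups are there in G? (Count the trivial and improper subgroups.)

|G| = 48, so by Lagrange every subgroup order divides 48. Divisors: 1, 2, 3, 4, 6, 8, 12, 16, 24, 48.
Subgroups by order — order 1: 1; order 2: 3; order 3: 1; order 4: 3; order 6: 3; order 8: 3; order 12: 3; order 16: 1; order 24: 3; order 48: 1.
Total: 1 + 3 + 1 + 3 + 3 + 3 + 3 + 1 + 3 + 1 = 22.

22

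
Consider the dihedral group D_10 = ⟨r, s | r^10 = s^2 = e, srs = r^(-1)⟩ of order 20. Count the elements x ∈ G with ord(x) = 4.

0

No element of G has order 4 (even though 4 | 20).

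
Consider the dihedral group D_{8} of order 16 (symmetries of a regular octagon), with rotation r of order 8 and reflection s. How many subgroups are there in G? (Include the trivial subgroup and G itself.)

19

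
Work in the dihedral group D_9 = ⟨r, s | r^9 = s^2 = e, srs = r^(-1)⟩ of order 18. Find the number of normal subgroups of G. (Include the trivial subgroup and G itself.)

4

G has 16 subgroups. Checking conjugation-invariance by order — order 1: 1/1 normal; order 2: 0/9 normal; order 3: 1/1 normal; order 6: 0/3 normal; order 9: 1/1 normal; order 18: 1/1 normal.
Total normal subgroups: 4.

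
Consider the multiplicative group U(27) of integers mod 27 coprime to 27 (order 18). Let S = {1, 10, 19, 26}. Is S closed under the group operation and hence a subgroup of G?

No

|S| = 4 does not divide |G| = 18, so by Lagrange S is not a subgroup.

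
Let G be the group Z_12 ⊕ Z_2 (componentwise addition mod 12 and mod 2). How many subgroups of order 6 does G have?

3

|G| = 24 and 6 | 24, so subgroups of order 6 are possible by Lagrange.
The subgroups of order 6 are: {(0,0), (0,1), (4,0), (4,1), (8,0), (8,1)}; {(0,0), (2,0), (4,0), (6,0), (8,0), (10,0)}; {(0,0), (2,1), (4,0), (6,1), (8,0), (10,1)}.
So G has 3 subgroups of order 6.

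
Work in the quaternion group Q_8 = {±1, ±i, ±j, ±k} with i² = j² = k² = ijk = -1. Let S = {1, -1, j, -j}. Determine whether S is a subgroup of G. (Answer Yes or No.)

Yes

|S| = 4 divides |G| = 8, consistent with Lagrange.
S contains the identity, every element's inverse is in S, and S is closed under ·: it is a subgroup.
In fact S = ⟨j⟩.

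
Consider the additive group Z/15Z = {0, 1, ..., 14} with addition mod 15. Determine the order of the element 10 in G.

3

In Z/15Z, the order of an element a is n/gcd(a, n).
gcd(10, 15) = 5, so |⟨10⟩| = 15/5 = 3.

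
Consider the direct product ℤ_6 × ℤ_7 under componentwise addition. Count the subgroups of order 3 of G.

1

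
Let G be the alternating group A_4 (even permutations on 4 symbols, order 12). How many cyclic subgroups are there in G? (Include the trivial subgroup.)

8

Each element a generates a cyclic subgroup ⟨a⟩; distinct elements may generate the same one (a cyclic group of order d has φ(d) generators).
Cyclic subgroups by order — order 1: 1; order 2: 3; order 3: 4.
Total: 8.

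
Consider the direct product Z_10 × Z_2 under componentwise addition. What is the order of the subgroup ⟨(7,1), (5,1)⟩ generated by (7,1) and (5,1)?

10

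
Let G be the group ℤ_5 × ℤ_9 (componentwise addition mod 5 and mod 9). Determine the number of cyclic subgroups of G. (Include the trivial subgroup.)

6

Group the elements of G by the cyclic subgroup they generate; each cyclic subgroup of order d accounts for φ(d) elements.
Cyclic subgroups by order — order 1: 1; order 3: 1; order 5: 1; order 9: 1; order 15: 1; order 45: 1.
Total: 6.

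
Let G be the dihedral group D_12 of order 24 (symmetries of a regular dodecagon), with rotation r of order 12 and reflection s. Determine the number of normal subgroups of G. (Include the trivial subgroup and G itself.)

9

G has 34 subgroups. Checking conjugation-invariance by order — order 1: 1/1 normal; order 2: 1/13 normal; order 3: 1/1 normal; order 4: 1/7 normal; order 6: 1/5 normal; order 8: 0/3 normal; order 12: 3/3 normal; order 24: 1/1 normal.
Total normal subgroups: 9.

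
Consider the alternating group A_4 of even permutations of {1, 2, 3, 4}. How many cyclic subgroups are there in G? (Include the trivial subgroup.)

8

Group the elements of G by the cyclic subgroup they generate; each cyclic subgroup of order d accounts for φ(d) elements.
Cyclic subgroups by order — order 1: 1; order 2: 3; order 3: 4.
Total: 8.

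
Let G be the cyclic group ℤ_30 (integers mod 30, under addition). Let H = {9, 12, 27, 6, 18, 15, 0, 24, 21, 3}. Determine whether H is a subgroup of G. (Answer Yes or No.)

Yes

|H| = 10 divides |G| = 30, consistent with Lagrange.
H contains the identity, every element's inverse is in H, and H is closed under +: it is a subgroup.
In fact H = ⟨3⟩.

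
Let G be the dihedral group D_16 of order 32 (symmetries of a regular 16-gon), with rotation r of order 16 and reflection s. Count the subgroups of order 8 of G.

5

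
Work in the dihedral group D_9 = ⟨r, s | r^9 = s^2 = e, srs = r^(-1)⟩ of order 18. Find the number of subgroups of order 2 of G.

|G| = 18 and 2 | 18, so subgroups of order 2 are possible by Lagrange.
The subgroups of order 2 are: {e, r^2s}; {e, r^3s}; {e, r^4s}; {e, r^5s}; … (9 in all).
So G has 9 subgroups of order 2.

9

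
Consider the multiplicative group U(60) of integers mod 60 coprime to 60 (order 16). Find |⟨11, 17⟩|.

|⟨11⟩| = 2 and |⟨17⟩| = 4, so |H| is a multiple of lcm(2, 4) = 4 and divides |G| = 16.
Closing under the operation: H = {1, 7, 11, 17, 43, 49, 53, 59}, so |H| = 8.

8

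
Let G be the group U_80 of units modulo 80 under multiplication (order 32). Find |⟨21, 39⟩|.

|⟨21⟩| = 4 and |⟨39⟩| = 2, so |H| is a multiple of lcm(4, 2) = 4 and divides |G| = 32.
Closing under the operation: H = {1, 19, 21, 39, 41, 59, 61, 79}, so |H| = 8.

8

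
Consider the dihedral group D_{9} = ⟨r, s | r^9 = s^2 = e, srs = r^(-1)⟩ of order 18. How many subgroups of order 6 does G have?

3

|G| = 18 and 6 | 18, so subgroups of order 6 are possible by Lagrange.
The subgroups of order 6 are: {e, r^3, r^6, r^2s, r^5s, r^8s}; {e, r^3, r^6, s, r^3s, r^6s}; {e, r^3, r^6, rs, r^4s, r^7s}.
So G has 3 subgroups of order 6.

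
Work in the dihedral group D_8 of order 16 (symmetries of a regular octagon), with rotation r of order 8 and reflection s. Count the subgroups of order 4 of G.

5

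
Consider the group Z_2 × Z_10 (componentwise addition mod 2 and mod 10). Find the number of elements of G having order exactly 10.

An element (a,b) has order lcm(ord(a), ord(b)); count pairs with lcm equal to 10.
Enumerating gives 12 such elements.

12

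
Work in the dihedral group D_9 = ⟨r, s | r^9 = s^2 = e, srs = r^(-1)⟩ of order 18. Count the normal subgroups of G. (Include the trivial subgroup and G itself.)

4

G has 16 subgroups. Checking conjugation-invariance by order — order 1: 1/1 normal; order 2: 0/9 normal; order 3: 1/1 normal; order 6: 0/3 normal; order 9: 1/1 normal; order 18: 1/1 normal.
Total normal subgroups: 4.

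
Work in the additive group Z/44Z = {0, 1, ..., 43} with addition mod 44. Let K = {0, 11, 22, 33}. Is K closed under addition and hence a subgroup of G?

Yes

|K| = 4 divides |G| = 44, consistent with Lagrange.
K contains the identity, every element's inverse is in K, and K is closed under +: it is a subgroup.
In fact K = ⟨33⟩.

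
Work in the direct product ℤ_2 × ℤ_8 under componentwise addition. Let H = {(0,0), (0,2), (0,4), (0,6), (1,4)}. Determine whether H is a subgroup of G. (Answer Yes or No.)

|H| = 5 does not divide |G| = 16, so by Lagrange H is not a subgroup.

No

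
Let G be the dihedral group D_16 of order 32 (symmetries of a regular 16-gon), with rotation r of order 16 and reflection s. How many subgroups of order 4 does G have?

9

|G| = 32 and 4 | 32, so subgroups of order 4 are possible by Lagrange.
The subgroups of order 4 are: {e, r^8, r^2s, r^10s}; {e, r^8, r^3s, r^11s}; {e, r^4, r^8, r^12}; {e, r^8, r^4s, r^12s}; … (9 in all).
So G has 9 subgroups of order 4.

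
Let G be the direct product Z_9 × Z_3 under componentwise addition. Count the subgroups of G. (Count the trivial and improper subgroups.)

10

|G| = 27, so by Lagrange every subgroup order divides 27. Divisors: 1, 3, 9, 27.
Subgroups by order — order 1: 1; order 3: 4; order 9: 4; order 27: 1.
Total: 1 + 4 + 4 + 1 = 10.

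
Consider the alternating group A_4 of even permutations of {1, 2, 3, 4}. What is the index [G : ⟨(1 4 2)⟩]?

4

|⟨(1 4 2)⟩| = 3 and |G| = 12.
By Lagrange, [G : H] = |G|/|H| = 12/3 = 4.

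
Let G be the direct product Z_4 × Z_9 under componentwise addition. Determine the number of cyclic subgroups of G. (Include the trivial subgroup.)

Group the elements of G by the cyclic subgroup they generate; each cyclic subgroup of order d accounts for φ(d) elements.
Cyclic subgroups by order — order 1: 1; order 2: 1; order 3: 1; order 4: 1; order 6: 1; order 9: 1; order 12: 1; order 18: 1; order 36: 1.
Total: 9.

9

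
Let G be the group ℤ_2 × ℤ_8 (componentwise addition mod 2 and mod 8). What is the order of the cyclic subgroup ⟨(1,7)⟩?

8

The order of (1,7) in Z_2 × Z_8 is lcm(ord(1) in Z_2, ord(7) in Z_8).
ord(1) = 2 and ord(7) = 8, so |⟨(1,7)⟩| = lcm(2, 8) = 8.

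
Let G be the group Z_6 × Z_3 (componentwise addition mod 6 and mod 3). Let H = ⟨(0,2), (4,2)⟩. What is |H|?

|⟨(0,2)⟩| = 3 and |⟨(4,2)⟩| = 3, so |H| is a multiple of lcm(3, 3) = 3 and divides |G| = 18.
Closing under the operation: H = {(0,0), (0,1), (0,2), (2,0), (2,1), (2,2), (4,0), (4,1), (4,2)}, so |H| = 9.

9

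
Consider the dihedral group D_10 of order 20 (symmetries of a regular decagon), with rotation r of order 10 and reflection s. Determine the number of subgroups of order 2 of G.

11

|G| = 20 and 2 | 20, so subgroups of order 2 are possible by Lagrange.
The subgroups of order 2 are: {e, r^2s}; {e, r^3s}; {e, r^4s}; {e, r^5}; … (11 in all).
So G has 11 subgroups of order 2.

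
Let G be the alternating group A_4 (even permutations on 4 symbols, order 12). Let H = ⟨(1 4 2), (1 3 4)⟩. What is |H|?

12

|⟨(1 4 2)⟩| = 3 and |⟨(1 3 4)⟩| = 3, so |H| is a multiple of lcm(3, 3) = 3 and divides |G| = 12.
Closing {(1 4 2), (1 3 4)} under the group operation gives all of G, so |H| = 12.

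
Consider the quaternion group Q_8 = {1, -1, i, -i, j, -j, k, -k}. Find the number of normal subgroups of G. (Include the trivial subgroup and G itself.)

G has 6 subgroups. Checking conjugation-invariance by order — order 1: 1/1 normal; order 2: 1/1 normal; order 4: 3/3 normal; order 8: 1/1 normal.
Total normal subgroups: 6.

6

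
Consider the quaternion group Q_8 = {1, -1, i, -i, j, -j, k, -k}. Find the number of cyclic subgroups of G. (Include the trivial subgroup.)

5

Group the elements of G by the cyclic subgroup they generate; each cyclic subgroup of order d accounts for φ(d) elements.
Cyclic subgroups by order — order 1: 1; order 2: 1; order 4: 3.
Total: 5.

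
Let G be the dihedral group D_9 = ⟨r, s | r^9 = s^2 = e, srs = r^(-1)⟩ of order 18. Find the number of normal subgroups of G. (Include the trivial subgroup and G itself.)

4

G has 16 subgroups. Checking conjugation-invariance by order — order 1: 1/1 normal; order 2: 0/9 normal; order 3: 1/1 normal; order 6: 0/3 normal; order 9: 1/1 normal; order 18: 1/1 normal.
Total normal subgroups: 4.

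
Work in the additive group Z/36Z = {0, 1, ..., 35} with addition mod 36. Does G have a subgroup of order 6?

6 | 36. A subgroup of order 6 is {0, 6, 12, 18, 24, 30}.

Yes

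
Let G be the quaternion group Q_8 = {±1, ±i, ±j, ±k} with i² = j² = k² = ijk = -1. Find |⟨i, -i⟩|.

|⟨i⟩| = 4 and |⟨-i⟩| = 4, so |H| is a multiple of lcm(4, 4) = 4 and divides |G| = 8.
Closing under the operation: H = {1, -1, i, -i}, so |H| = 4.

4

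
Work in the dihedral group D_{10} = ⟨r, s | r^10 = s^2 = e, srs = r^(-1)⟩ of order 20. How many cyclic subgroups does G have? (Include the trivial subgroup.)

14

Each element a generates a cyclic subgroup ⟨a⟩; distinct elements may generate the same one (a cyclic group of order d has φ(d) generators).
Cyclic subgroups by order — order 1: 1; order 2: 11; order 5: 1; order 10: 1.
Total: 14.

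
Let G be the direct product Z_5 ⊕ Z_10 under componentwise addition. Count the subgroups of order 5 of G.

|G| = 50 and 5 | 50, so subgroups of order 5 are possible by Lagrange.
The subgroups of order 5 are: {(0,0), (0,2), (0,4), (0,6), (0,8)}; {(0,0), (1,0), (2,0), (3,0), (4,0)}; {(0,0), (1,2), (2,4), (3,6), (4,8)}; {(0,0), (1,4), (2,8), (3,2), (4,6)}; … (6 in all).
So G has 6 subgroups of order 5.

6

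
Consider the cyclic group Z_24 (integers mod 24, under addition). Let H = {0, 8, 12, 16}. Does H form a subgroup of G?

Closure fails: 16 + 12 = 4 ∉ H. So H is not a subgroup.

No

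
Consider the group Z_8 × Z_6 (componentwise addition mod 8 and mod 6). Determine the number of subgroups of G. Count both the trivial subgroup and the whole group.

22

|G| = 48, so by Lagrange every subgroup order divides 48. Divisors: 1, 2, 3, 4, 6, 8, 12, 16, 24, 48.
Subgroups by order — order 1: 1; order 2: 3; order 3: 1; order 4: 3; order 6: 3; order 8: 3; order 12: 3; order 16: 1; order 24: 3; order 48: 1.
Total: 1 + 3 + 1 + 3 + 3 + 3 + 3 + 1 + 3 + 1 = 22.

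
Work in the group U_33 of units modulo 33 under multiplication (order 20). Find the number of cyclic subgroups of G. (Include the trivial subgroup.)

A cyclic subgroup of order d is generated by each of its φ(d) elements of order d, so the cyclic subgroups of order d number (#elements of order d)/φ(d).
Cyclic subgroups by order — order 1: 1; order 2: 3; order 5: 1; order 10: 3.
Total: 8.

8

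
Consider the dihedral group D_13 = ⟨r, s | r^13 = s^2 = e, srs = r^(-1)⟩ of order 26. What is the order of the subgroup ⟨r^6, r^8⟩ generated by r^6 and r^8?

13

|⟨r^6⟩| = 13 and |⟨r^8⟩| = 13, so |H| is a multiple of lcm(13, 13) = 13 and divides |G| = 26.
Closing under the operation: H = {e, r, r^2, r^3, r^4, r^5, r^6, r^7, r^8, r^9, r^10, r^11, r^12}, so |H| = 13.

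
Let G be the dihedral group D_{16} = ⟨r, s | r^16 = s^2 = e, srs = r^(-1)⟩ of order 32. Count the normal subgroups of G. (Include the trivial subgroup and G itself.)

8

G has 36 subgroups. Checking conjugation-invariance by order — order 1: 1/1 normal; order 2: 1/17 normal; order 4: 1/9 normal; order 8: 1/5 normal; order 16: 3/3 normal; order 32: 1/1 normal.
Total normal subgroups: 8.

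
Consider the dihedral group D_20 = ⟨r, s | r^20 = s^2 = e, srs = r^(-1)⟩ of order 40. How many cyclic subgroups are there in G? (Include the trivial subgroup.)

26

Group the elements of G by the cyclic subgroup they generate; each cyclic subgroup of order d accounts for φ(d) elements.
Cyclic subgroups by order — order 1: 1; order 2: 21; order 4: 1; order 5: 1; order 10: 1; order 20: 1.
Total: 26.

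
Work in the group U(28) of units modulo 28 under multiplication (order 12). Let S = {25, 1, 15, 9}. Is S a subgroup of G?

Closure fails: 9 · 15 = 23 ∉ S. So S is not a subgroup.

No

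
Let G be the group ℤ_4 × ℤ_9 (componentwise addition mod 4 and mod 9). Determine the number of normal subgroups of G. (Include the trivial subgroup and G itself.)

9

G is abelian, so every subgroup is normal.
G has 9 subgroups in total, hence 9 normal subgroups.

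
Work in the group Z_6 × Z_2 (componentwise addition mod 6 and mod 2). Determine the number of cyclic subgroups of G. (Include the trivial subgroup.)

Group the elements of G by the cyclic subgroup they generate; each cyclic subgroup of order d accounts for φ(d) elements.
Cyclic subgroups by order — order 1: 1; order 2: 3; order 3: 1; order 6: 3.
Total: 8.

8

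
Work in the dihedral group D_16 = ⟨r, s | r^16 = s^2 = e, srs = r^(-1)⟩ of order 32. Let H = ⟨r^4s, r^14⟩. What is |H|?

|⟨r^4s⟩| = 2 and |⟨r^14⟩| = 8, so |H| is a multiple of lcm(2, 8) = 8 and divides |G| = 32.
Closing under the operation: H = {e, r^2, r^4, r^6, r^8, r^10, r^12, r^14, s, r^2s, r^4s, r^6s, r^8s, r^10s, r^12s, r^14s}, so |H| = 16.

16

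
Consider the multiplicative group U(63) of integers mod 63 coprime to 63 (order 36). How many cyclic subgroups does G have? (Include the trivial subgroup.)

A cyclic subgroup of order d is generated by each of its φ(d) elements of order d, so the cyclic subgroups of order d number (#elements of order d)/φ(d).
Cyclic subgroups by order — order 1: 1; order 2: 3; order 3: 4; order 6: 12.
Total: 20.

20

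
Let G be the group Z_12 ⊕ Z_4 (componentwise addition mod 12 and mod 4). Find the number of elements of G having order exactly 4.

An element (a,b) has order lcm(ord(a), ord(b)); count pairs with lcm equal to 4.
Enumerating gives 12 such elements.

12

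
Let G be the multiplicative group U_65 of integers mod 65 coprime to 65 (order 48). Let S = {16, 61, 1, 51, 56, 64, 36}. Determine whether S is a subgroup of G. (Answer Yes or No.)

No

|S| = 7 does not divide |G| = 48, so by Lagrange S is not a subgroup.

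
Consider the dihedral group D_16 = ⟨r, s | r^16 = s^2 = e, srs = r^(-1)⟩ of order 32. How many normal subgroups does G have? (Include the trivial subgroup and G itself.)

8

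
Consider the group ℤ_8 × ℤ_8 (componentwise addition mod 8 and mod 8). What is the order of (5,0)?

8

The order of (5,0) in Z_8 × Z_8 is lcm(ord(5) in Z_8, ord(0) in Z_8).
ord(5) = 8 and ord(0) = 1, so |⟨(5,0)⟩| = lcm(8, 1) = 8.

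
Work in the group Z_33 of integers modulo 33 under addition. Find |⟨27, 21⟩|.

|⟨27⟩| = 11 and |⟨21⟩| = 11, so |H| is a multiple of lcm(11, 11) = 11 and divides |G| = 33.
Closing under the operation: H = {0, 3, 6, 9, 12, 15, 18, 21, 24, 27, 30}, so |H| = 11.

11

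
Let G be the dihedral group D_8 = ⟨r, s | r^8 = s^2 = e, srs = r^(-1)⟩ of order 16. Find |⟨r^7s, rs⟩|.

|⟨r^7s⟩| = 2 and |⟨rs⟩| = 2, so |H| is a multiple of lcm(2, 2) = 2 and divides |G| = 16.
Closing under the operation: H = {e, r^2, r^4, r^6, rs, r^3s, r^5s, r^7s}, so |H| = 8.

8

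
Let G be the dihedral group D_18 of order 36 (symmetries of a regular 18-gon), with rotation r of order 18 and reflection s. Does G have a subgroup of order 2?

2 | 36. A subgroup of order 2 is {e, r^10s}.

Yes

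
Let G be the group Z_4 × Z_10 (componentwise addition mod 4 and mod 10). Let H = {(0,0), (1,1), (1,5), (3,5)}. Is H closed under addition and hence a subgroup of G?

(1,1) ∈ H but its inverse (3,9) ∉ H, so H is not a subgroup.

No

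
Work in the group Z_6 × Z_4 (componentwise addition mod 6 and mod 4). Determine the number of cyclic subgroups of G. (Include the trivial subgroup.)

A cyclic subgroup of order d is generated by each of its φ(d) elements of order d, so the cyclic subgroups of order d number (#elements of order d)/φ(d).
Cyclic subgroups by order — order 1: 1; order 2: 3; order 3: 1; order 4: 2; order 6: 3; order 12: 2.
Total: 12.

12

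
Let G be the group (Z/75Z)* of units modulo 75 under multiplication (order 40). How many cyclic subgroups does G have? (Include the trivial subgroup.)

12

Group the elements of G by the cyclic subgroup they generate; each cyclic subgroup of order d accounts for φ(d) elements.
Cyclic subgroups by order — order 1: 1; order 2: 3; order 4: 2; order 5: 1; order 10: 3; order 20: 2.
Total: 12.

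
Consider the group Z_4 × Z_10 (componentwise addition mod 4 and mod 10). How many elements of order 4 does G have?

4

An element (a,b) has order lcm(ord(a), ord(b)); count pairs with lcm equal to 4.
Enumerating gives 4 such elements.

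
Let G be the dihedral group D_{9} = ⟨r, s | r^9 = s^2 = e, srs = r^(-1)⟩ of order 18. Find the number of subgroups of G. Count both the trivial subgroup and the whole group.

|G| = 18, so by Lagrange every subgroup order divides 18. Divisors: 1, 2, 3, 6, 9, 18.
Subgroups by order — order 1: 1; order 2: 9; order 3: 1; order 6: 3; order 9: 1; order 18: 1.
Total: 1 + 9 + 1 + 3 + 1 + 1 = 16.

16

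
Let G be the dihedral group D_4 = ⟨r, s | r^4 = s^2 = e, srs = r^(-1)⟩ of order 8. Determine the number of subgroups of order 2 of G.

|G| = 8 and 2 | 8, so subgroups of order 2 are possible by Lagrange.
The subgroups of order 2 are: {e, r^2}; {e, r^2s}; {e, r^3s}; {e, rs}; … (5 in all).
So G has 5 subgroups of order 2.

5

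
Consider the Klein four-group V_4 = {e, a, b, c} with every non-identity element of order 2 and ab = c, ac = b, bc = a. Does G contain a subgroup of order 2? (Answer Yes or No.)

2 | 4. A subgroup of order 2 is {e, a}.

Yes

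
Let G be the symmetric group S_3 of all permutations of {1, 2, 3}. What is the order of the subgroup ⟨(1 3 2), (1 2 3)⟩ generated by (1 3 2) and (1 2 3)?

|⟨(1 3 2)⟩| = 3 and |⟨(1 2 3)⟩| = 3, so |H| is a multiple of lcm(3, 3) = 3 and divides |G| = 6.
Closing under the operation: H = {e, (1 2 3), (1 3 2)}, so |H| = 3.

3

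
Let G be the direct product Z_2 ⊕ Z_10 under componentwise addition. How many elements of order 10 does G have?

An element (a,b) has order lcm(ord(a), ord(b)); count pairs with lcm equal to 10.
Enumerating gives 12 such elements.

12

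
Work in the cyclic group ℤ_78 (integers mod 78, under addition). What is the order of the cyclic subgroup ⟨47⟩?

78

In ℤ_78, the order of an element a is n/gcd(a, n).
gcd(47, 78) = 1, so |⟨47⟩| = 78/1 = 78.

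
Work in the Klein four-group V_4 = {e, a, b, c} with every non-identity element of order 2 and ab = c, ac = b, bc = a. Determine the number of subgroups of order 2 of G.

3

|G| = 4 and 2 | 4, so subgroups of order 2 are possible by Lagrange.
The subgroups of order 2 are: {e, a}; {e, b}; {e, c}.
So G has 3 subgroups of order 2.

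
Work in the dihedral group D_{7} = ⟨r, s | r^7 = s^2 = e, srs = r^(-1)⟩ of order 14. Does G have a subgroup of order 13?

No

13 does not divide |G| = 14, so by Lagrange no subgroup of order 13 exists.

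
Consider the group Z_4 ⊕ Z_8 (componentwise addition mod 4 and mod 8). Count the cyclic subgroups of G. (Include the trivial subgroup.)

A cyclic subgroup of order d is generated by each of its φ(d) elements of order d, so the cyclic subgroups of order d number (#elements of order d)/φ(d).
Cyclic subgroups by order — order 1: 1; order 2: 3; order 4: 6; order 8: 4.
Total: 14.

14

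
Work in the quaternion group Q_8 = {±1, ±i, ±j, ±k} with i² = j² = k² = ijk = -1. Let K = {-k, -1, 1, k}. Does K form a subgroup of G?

|K| = 4 divides |G| = 8, consistent with Lagrange.
K contains the identity, every element's inverse is in K, and K is closed under ·: it is a subgroup.
In fact K = ⟨-k⟩.

Yes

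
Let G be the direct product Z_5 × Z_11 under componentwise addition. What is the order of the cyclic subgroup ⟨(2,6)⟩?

The order of (2,6) in Z_5 × Z_11 is lcm(ord(2) in Z_5, ord(6) in Z_11).
ord(2) = 5 and ord(6) = 11, so |⟨(2,6)⟩| = lcm(5, 11) = 55.

55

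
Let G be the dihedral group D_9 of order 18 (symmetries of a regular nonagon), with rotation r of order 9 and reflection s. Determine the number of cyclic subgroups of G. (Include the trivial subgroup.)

12

Each element a generates a cyclic subgroup ⟨a⟩; distinct elements may generate the same one (a cyclic group of order d has φ(d) generators).
Cyclic subgroups by order — order 1: 1; order 2: 9; order 3: 1; order 9: 1.
Total: 12.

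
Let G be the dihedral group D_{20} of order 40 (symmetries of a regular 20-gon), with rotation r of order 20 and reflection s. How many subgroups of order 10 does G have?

5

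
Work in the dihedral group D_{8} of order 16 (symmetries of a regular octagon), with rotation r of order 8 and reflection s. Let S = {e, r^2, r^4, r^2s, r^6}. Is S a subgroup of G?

|S| = 5 does not divide |G| = 16, so by Lagrange S is not a subgroup.

No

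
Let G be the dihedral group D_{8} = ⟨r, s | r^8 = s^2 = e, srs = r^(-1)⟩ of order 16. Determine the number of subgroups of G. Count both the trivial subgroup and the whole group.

19

|G| = 16, so by Lagrange every subgroup order divides 16. Divisors: 1, 2, 4, 8, 16.
Subgroups by order — order 1: 1; order 2: 9; order 4: 5; order 8: 3; order 16: 1.
Total: 1 + 9 + 5 + 3 + 1 = 19.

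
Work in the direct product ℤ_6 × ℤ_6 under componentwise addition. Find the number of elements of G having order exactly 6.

An element (a,b) has order lcm(ord(a), ord(b)); count pairs with lcm equal to 6.
Enumerating gives 24 such elements.

24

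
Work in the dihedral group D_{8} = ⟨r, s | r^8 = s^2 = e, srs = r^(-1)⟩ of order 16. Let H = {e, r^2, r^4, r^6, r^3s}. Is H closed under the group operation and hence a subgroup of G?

No

|H| = 5 does not divide |G| = 16, so by Lagrange H is not a subgroup.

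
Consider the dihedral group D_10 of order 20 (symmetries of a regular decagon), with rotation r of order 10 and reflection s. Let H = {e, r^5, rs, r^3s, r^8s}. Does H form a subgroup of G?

Closure fails: r^5 · rs = r^6s ∉ H. So H is not a subgroup.

No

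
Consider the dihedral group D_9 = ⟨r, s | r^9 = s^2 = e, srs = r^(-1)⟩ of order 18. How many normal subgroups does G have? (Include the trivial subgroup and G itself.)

G has 16 subgroups. Checking conjugation-invariance by order — order 1: 1/1 normal; order 2: 0/9 normal; order 3: 1/1 normal; order 6: 0/3 normal; order 9: 1/1 normal; order 18: 1/1 normal.
Total normal subgroups: 4.

4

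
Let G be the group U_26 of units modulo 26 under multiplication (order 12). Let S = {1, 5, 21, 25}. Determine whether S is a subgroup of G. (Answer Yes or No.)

Yes

|S| = 4 divides |G| = 12, consistent with Lagrange.
S contains the identity, every element's inverse is in S, and S is closed under ·: it is a subgroup.
In fact S = ⟨21⟩.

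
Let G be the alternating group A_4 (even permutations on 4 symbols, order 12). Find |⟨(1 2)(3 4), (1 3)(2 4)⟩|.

|⟨(1 2)(3 4)⟩| = 2 and |⟨(1 3)(2 4)⟩| = 2, so |H| is a multiple of lcm(2, 2) = 2 and divides |G| = 12.
Closing under the operation: H = {e, (1 2)(3 4), (1 3)(2 4), (1 4)(2 3)}, so |H| = 4.

4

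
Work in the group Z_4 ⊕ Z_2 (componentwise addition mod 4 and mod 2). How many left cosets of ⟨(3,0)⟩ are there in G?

|⟨(3,0)⟩| = 4 and |G| = 8.
By Lagrange, [G : H] = |G|/|H| = 8/4 = 2.

2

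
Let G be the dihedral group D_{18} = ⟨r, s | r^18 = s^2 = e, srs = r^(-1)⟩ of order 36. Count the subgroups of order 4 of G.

9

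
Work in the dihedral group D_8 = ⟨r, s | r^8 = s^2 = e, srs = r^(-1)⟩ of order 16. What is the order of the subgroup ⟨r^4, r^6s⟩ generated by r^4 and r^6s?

4

|⟨r^4⟩| = 2 and |⟨r^6s⟩| = 2, so |H| is a multiple of lcm(2, 2) = 2 and divides |G| = 16.
Closing under the operation: H = {e, r^4, r^2s, r^6s}, so |H| = 4.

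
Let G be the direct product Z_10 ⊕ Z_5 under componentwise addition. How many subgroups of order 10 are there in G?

|G| = 50 and 10 | 50, so subgroups of order 10 are possible by Lagrange.
The subgroups of order 10 are: {(0,0), (0,1), (0,2), (0,3), (0,4), (5,0), (5,1), (5,2), (5,3), (5,4)}; {(0,0), (1,0), (2,0), (3,0), (4,0), (5,0), (6,0), (7,0), (8,0), (9,0)}; {(0,0), (1,1), (2,2), (3,3), (4,4), (5,0), (6,1), (7,2), (8,3), (9,4)}; {(0,0), (1,2), (2,4), (3,1), (4,3), (5,0), (6,2), (7,4), (8,1), (9,3)}; … (6 in all).
So G has 6 subgroups of order 10.

6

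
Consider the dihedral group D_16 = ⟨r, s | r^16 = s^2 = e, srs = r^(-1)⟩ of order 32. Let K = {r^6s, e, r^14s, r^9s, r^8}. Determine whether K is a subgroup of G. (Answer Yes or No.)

|K| = 5 does not divide |G| = 32, so by Lagrange K is not a subgroup.

No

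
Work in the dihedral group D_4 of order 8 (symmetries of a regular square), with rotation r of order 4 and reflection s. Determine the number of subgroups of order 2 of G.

5

|G| = 8 and 2 | 8, so subgroups of order 2 are possible by Lagrange.
The subgroups of order 2 are: {e, r^2}; {e, r^2s}; {e, r^3s}; {e, rs}; … (5 in all).
So G has 5 subgroups of order 2.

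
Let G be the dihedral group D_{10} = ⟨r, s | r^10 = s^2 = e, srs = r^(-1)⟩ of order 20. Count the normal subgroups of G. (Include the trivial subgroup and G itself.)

G has 22 subgroups. Checking conjugation-invariance by order — order 1: 1/1 normal; order 2: 1/11 normal; order 4: 0/5 normal; order 5: 1/1 normal; order 10: 3/3 normal; order 20: 1/1 normal.
Total normal subgroups: 7.

7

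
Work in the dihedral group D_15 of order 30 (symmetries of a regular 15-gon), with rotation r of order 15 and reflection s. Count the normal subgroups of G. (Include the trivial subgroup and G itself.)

5

G has 28 subgroups. Checking conjugation-invariance by order — order 1: 1/1 normal; order 2: 0/15 normal; order 3: 1/1 normal; order 5: 1/1 normal; order 6: 0/5 normal; order 10: 0/3 normal; order 15: 1/1 normal; order 30: 1/1 normal.
Total normal subgroups: 5.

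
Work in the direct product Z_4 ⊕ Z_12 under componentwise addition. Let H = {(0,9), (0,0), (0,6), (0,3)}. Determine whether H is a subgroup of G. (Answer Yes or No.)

Yes

|H| = 4 divides |G| = 48, consistent with Lagrange.
H contains the identity, every element's inverse is in H, and H is closed under +: it is a subgroup.
In fact H = ⟨(0,3)⟩.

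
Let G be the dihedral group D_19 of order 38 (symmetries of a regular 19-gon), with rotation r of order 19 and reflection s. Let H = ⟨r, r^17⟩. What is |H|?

19

|⟨r⟩| = 19 and |⟨r^17⟩| = 19, so |H| is a multiple of lcm(19, 19) = 19 and divides |G| = 38.
Closing under the operation: H = {e, r, r^2, r^3, r^4, r^5, r^6, r^7, r^8, r^9, r^10, r^11, r^12, r^13, r^14, r^15, r^16, r^17, r^18}, so |H| = 19.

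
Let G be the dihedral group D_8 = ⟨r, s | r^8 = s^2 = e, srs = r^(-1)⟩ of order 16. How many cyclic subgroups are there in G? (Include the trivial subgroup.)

Each element a generates a cyclic subgroup ⟨a⟩; distinct elements may generate the same one (a cyclic group of order d has φ(d) generators).
Cyclic subgroups by order — order 1: 1; order 2: 9; order 4: 1; order 8: 1.
Total: 12.

12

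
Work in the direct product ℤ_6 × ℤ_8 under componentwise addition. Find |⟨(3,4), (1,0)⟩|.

12

|⟨(3,4)⟩| = 2 and |⟨(1,0)⟩| = 6, so |H| is a multiple of lcm(2, 6) = 6 and divides |G| = 48.
Closing under the operation: H = {(0,0), (0,4), (1,0), (1,4), (2,0), (2,4), (3,0), (3,4), (4,0), (4,4), (5,0), (5,4)}, so |H| = 12.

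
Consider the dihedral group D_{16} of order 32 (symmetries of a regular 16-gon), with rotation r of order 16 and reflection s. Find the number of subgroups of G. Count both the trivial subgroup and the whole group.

|G| = 32, so by Lagrange every subgroup order divides 32. Divisors: 1, 2, 4, 8, 16, 32.
Subgroups by order — order 1: 1; order 2: 17; order 4: 9; order 8: 5; order 16: 3; order 32: 1.
Total: 1 + 17 + 9 + 5 + 3 + 1 = 36.

36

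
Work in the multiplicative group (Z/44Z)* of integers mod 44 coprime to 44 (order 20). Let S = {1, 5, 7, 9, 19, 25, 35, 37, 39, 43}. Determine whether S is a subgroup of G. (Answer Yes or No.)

Yes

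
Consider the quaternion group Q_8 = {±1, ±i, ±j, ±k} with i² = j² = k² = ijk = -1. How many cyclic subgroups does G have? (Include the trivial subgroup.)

Each element a generates a cyclic subgroup ⟨a⟩; distinct elements may generate the same one (a cyclic group of order d has φ(d) generators).
Cyclic subgroups by order — order 1: 1; order 2: 1; order 4: 3.
Total: 5.

5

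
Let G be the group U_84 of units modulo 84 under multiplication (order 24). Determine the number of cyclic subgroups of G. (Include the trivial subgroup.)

16

Group the elements of G by the cyclic subgroup they generate; each cyclic subgroup of order d accounts for φ(d) elements.
Cyclic subgroups by order — order 1: 1; order 2: 7; order 3: 1; order 6: 7.
Total: 16.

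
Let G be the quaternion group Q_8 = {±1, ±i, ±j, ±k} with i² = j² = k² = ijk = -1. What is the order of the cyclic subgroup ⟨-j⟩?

Computing powers of -j: the smallest k with (-j)^k = e is k = 4.

4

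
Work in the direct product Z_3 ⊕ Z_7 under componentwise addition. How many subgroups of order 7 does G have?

|G| = 21 and 7 | 21, so subgroups of order 7 are possible by Lagrange.
The subgroups of order 7 are: {(0,0), (0,1), (0,2), (0,3), (0,4), (0,5), (0,6)}.
So G has 1 subgroup of order 7.

1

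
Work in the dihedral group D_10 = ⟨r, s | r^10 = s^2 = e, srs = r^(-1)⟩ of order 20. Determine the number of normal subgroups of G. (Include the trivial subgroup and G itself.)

G has 22 subgroups. Checking conjugation-invariance by order — order 1: 1/1 normal; order 2: 1/11 normal; order 4: 0/5 normal; order 5: 1/1 normal; order 10: 3/3 normal; order 20: 1/1 normal.
Total normal subgroups: 7.

7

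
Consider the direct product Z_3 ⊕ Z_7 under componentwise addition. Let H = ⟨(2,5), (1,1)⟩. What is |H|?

|⟨(2,5)⟩| = 21 and |⟨(1,1)⟩| = 21, so |H| is a multiple of lcm(21, 21) = 21 and divides |G| = 21.
Closing {(2,5), (1,1)} under the group operation gives all of G, so |H| = 21.

21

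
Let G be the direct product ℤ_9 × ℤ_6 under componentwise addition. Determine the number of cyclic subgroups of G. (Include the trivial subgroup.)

16

A cyclic subgroup of order d is generated by each of its φ(d) elements of order d, so the cyclic subgroups of order d number (#elements of order d)/φ(d).
Cyclic subgroups by order — order 1: 1; order 2: 1; order 3: 4; order 6: 4; order 9: 3; order 18: 3.
Total: 16.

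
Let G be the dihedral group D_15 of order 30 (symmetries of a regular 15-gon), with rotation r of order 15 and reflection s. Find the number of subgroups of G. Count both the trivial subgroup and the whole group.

28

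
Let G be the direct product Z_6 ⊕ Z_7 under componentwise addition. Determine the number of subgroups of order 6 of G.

1

|G| = 42 and 6 | 42, so subgroups of order 6 are possible by Lagrange.
The subgroups of order 6 are: {(0,0), (1,0), (2,0), (3,0), (4,0), (5,0)}.
So G has 1 subgroup of order 6.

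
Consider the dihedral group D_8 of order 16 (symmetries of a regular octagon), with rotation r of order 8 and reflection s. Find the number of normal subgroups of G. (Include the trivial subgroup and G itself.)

G has 19 subgroups. Checking conjugation-invariance by order — order 1: 1/1 normal; order 2: 1/9 normal; order 4: 1/5 normal; order 8: 3/3 normal; order 16: 1/1 normal.
Total normal subgroups: 7.

7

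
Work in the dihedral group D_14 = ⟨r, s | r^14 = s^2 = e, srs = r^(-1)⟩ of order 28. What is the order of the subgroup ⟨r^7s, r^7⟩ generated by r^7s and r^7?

4

|⟨r^7s⟩| = 2 and |⟨r^7⟩| = 2, so |H| is a multiple of lcm(2, 2) = 2 and divides |G| = 28.
Closing under the operation: H = {e, r^7, s, r^7s}, so |H| = 4.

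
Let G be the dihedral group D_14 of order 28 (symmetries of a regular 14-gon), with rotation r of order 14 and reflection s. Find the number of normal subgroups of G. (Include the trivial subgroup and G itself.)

7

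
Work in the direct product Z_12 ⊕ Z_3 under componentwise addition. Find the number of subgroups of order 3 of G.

4

|G| = 36 and 3 | 36, so subgroups of order 3 are possible by Lagrange.
The subgroups of order 3 are: {(0,0), (0,1), (0,2)}; {(0,0), (4,0), (8,0)}; {(0,0), (4,1), (8,2)}; {(0,0), (4,2), (8,1)}.
So G has 4 subgroups of order 3.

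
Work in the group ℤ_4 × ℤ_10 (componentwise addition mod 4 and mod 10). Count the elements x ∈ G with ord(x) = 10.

An element (a,b) has order lcm(ord(a), ord(b)); count pairs with lcm equal to 10.
Enumerating gives 12 such elements.

12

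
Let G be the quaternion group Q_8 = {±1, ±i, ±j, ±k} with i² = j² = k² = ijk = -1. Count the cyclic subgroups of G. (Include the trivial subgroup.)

Each element a generates a cyclic subgroup ⟨a⟩; distinct elements may generate the same one (a cyclic group of order d has φ(d) generators).
Cyclic subgroups by order — order 1: 1; order 2: 1; order 4: 3.
Total: 5.

5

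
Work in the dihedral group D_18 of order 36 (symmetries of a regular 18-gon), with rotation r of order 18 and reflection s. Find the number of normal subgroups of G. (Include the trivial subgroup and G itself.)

9

G has 45 subgroups. Checking conjugation-invariance by order — order 1: 1/1 normal; order 2: 1/19 normal; order 3: 1/1 normal; order 4: 0/9 normal; order 6: 1/7 normal; order 9: 1/1 normal; order 12: 0/3 normal; order 18: 3/3 normal; order 36: 1/1 normal.
Total normal subgroups: 9.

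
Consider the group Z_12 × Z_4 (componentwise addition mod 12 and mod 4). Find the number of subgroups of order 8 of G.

|G| = 48 and 8 | 48, so subgroups of order 8 are possible by Lagrange.
The subgroups of order 8 are: {(0,0), (0,1), (0,2), (0,3), (6,0), (6,1), (6,2), (6,3)}; {(0,0), (0,2), (3,0), (3,2), (6,0), (6,2), (9,0), (9,2)}; {(0,0), (0,2), (3,1), (3,3), (6,0), (6,2), (9,1), (9,3)}.
So G has 3 subgroups of order 8.

3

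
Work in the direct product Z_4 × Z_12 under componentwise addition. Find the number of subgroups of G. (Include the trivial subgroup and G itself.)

|G| = 48, so by Lagrange every subgroup order divides 48. Divisors: 1, 2, 3, 4, 6, 8, 12, 16, 24, 48.
Subgroups by order — order 1: 1; order 2: 3; order 3: 1; order 4: 7; order 6: 3; order 8: 3; order 12: 7; order 16: 1; order 24: 3; order 48: 1.
Total: 1 + 3 + 1 + 7 + 3 + 3 + 7 + 1 + 3 + 1 = 30.

30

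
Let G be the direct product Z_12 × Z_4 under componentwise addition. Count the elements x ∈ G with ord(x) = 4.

An element (a,b) has order lcm(ord(a), ord(b)); count pairs with lcm equal to 4.
Enumerating gives 12 such elements.

12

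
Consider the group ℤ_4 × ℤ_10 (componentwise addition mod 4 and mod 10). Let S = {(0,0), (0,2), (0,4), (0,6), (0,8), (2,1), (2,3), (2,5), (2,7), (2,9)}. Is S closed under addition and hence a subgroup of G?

|S| = 10 divides |G| = 40, consistent with Lagrange.
S contains the identity, every element's inverse is in S, and S is closed under +: it is a subgroup.
In fact S = ⟨(2,1)⟩.

Yes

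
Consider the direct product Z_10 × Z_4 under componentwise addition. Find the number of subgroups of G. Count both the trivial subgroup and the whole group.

16

|G| = 40, so by Lagrange every subgroup order divides 40. Divisors: 1, 2, 4, 5, 8, 10, 20, 40.
Subgroups by order — order 1: 1; order 2: 3; order 4: 3; order 5: 1; order 8: 1; order 10: 3; order 20: 3; order 40: 1.
Total: 1 + 3 + 3 + 1 + 1 + 3 + 3 + 1 = 16.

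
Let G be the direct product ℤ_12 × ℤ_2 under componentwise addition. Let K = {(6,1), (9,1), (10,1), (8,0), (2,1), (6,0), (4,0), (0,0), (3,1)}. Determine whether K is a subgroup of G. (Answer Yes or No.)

|K| = 9 does not divide |G| = 24, so by Lagrange K is not a subgroup.

No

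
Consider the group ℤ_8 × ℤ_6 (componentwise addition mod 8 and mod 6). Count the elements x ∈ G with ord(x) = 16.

0

An element (a,b) has order lcm(ord(a), ord(b)); count pairs with lcm equal to 16.
Enumerating gives 0 such elements.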